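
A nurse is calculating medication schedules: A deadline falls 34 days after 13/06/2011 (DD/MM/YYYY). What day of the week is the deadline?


Start: 2011-06-13 (Monday)
Step 1 - find target date: add 34 days
  2011-06-13 + 34 days = 2011-07-17
Step 2 - day of week:
  34 mod 7 = 6
  Monday + 6 days -> Sunday
Result: Sunday (2011-07-17)

Sunday


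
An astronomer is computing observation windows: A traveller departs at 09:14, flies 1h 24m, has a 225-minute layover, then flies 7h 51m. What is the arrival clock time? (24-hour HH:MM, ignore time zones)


Depart: 09:14
Leg 1: +84 min -> 10:38
Layover: +225 min -> 14:23
Leg 2: +471 min -> 22:14
Total travel: 780 minutes = 13h 0m
Arrival: 22:14

22:14


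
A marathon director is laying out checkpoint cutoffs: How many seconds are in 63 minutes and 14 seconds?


Minutes: 63
Extra seconds: 14
Seconds per minute: 60
Minutes to seconds: 63 x 60 = 3780
Total: 3780 + 14 = 3794

3794


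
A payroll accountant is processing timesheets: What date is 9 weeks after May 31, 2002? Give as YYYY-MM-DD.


Start: 2002-05-31
Weeks to add: 9
Convert to days: 9 x 7 = 63 days
Add 63 days to 2002-05-31
Result: 2002-08-02

2002-08-02


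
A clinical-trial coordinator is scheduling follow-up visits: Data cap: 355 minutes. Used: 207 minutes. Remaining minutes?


Total budget: 355 minutes
Time used: 207 minutes
Remaining: 355 - 207 = 148 minutes
Percent used: 58.3%
Percent remaining: 41.7%

148


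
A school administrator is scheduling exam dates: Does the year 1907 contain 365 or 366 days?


Year: 1907
Check leap year rules:
Divisible by 4? No
1907 is not a leap year
Days: 365

365


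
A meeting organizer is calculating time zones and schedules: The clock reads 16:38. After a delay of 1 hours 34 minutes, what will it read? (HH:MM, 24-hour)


Start time: 16:38
Adding: 1 hours 34 minutes
Minutes: 38 + 34 = 72
Minute overflow: 72 >= 60, so carry 1 hour, minutes = 12
Hours: 16 + 1 + 1 = 18
Result: 18:12

18:12


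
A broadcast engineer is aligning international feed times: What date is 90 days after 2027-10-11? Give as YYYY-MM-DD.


Start: 2027-10-11
Adding 90 days
Days remaining in October: 20
After October: 70 days still to add
November 2027: 30 days, 40 remaining
December 2027: 31 days, 9 remaining
January 2028 has 31 days, need 9
Result: 2028-01-09

2028-01-09


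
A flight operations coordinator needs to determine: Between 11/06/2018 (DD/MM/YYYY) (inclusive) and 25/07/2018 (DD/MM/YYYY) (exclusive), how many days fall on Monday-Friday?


Start: 2018-06-11 (Monday)
End (exclusive): 2018-07-25 (Wednesday)
Total calendar days: 44
Full weeks: 44 // 7 = 6 -> 30 weekdays
Remaining 2 days starting on Monday:
  Mon(w), Tue(w) -> 2 weekdays
Total business days: 30 + 2 = 32

32


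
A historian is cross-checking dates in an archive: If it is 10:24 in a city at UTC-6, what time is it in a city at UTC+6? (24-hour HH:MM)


Local time: 10:24 at UTC-6 (offset -6h)
Target zone: UTC+6 (offset 6h)
Difference: 6 - (-6) = 12 hours
Calculation: 10 + (12) = 22
Result: 22:24

22:24


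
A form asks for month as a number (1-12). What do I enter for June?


Calendar month order:
5. May
6. June <--
7. July
June is month number 6

6


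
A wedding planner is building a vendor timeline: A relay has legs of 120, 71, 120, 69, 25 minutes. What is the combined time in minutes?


Durations: 120, 71, 120, 69, 25
Running sum: 120
+ 71 = 191
+ 120 = 311
+ 69 = 380
+ 25 = 405
Total duration: 405 minutes
That is 6 hours and 45 minutes

405


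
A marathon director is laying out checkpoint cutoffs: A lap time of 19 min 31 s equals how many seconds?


Minutes: 19
Seconds: 31
Convert minutes to seconds: 19 x 60 = 1140
Add remaining seconds: 1140 + 31 = 1171

1171


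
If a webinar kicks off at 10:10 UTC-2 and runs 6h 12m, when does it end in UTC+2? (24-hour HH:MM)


Start: 10:10 in UTC-2
Step 1 - add duration:
  minutes: 10 + 12 = 22
  hours: 10 + 6 + 0 = 16
  end in UTC-2: 16:22
Step 2 - convert UTC-2 -> UTC+2:
  offset difference: 2 - (-2) = 4 hours
  16 + (4) = 20 -> mod 24 = 20
Result: 20:22 in UTC+2

20:22


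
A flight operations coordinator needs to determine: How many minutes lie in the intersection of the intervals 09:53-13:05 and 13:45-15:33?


Interval A: [593, 785] minutes from midnight
Interval B: [825, 933] minutes from midnight
Overlap start = max(593, 825) = 825
Overlap end = min(785, 933) = 785
End <= start, so the intervals do not overlap: 0 minutes

0


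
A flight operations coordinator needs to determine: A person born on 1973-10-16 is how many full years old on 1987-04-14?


Birth: 1973-10-16
Reference: 1987-04-14
Year difference: 1987 - 1973 = 14
Has birthday (10-16) occurred by 04-14? No
Birthday not yet reached this year -> subtract 1
Age in full years: 13

13


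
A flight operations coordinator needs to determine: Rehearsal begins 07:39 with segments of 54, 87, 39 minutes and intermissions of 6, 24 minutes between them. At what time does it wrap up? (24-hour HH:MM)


Start: 07:39 = 459 min from midnight
  after task 1 (54 min): 08:33
  after break (6 min): 08:39
  after task 2 (87 min): 10:06
  after break (24 min): 10:30
  after task 3 (39 min): 11:09
Total elapsed: 210 minutes
End time: 11:09

11:09


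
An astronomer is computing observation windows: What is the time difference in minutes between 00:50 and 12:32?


Start time: 00:50 = 50 minutes from midnight
End time: 12:32 = 752 minutes from midnight
Difference: 752 - 50 = 702 minutes
That is 11 hours and 42 minutes

702


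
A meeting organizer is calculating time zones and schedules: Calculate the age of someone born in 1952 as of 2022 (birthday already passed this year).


Birth year: 1952
Current year: 2022
Age = current year - birth year
Age = 2022 - 1952 = 70

70


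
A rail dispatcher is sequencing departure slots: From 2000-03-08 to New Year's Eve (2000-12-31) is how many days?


Start: March 08, 2000
End: December 31, 2000
Days left in March: 23
April: 30
May: 31
June: 30
July: 31
... plus remaining months
Sum of remaining months: 275
Total: 23 + 275 = 298

298


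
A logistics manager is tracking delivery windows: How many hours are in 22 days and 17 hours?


Days: 22
Extra hours: 17
Hours per day: 24
Days to hours: 22 x 24 = 528
Total: 528 + 17 = 545

545


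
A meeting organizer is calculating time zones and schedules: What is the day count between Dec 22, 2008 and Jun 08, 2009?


Start date: 2008-12-22
End date: 2009-06-08
Dec 2008: +10 days
Jan 2009: +31 days
Feb 2009: +28 days
... (4 more months)
Total: 168 days

168


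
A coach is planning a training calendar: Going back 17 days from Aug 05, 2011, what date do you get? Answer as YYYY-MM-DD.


Start: 2011-08-05
Subtracting 17 days
Days already passed in August: 5
After going back through August: 12 more days to subtract
July 2011 has 31 days, need 12
Result: 2011-07-19

2011-07-19


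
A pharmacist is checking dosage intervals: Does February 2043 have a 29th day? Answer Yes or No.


Year: 2043
Divisible by 4? 2043 / 4 = 510.75 -> No
Not divisible by 4, so NOT a leap year

No


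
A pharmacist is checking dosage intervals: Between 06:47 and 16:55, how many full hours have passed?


Start: 06:47
End: 16:55
Hour difference: 16 - 6 = 10 hours
Minute difference: 55 - 47 = 8 minutes
Total minutes: 608
Complete hours: 608 / 60 = 10 (remainder 8)

10


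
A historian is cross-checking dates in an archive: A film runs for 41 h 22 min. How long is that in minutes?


Hours: 41
Minutes: 22
Convert hours to minutes: 41 x 60 = 2460
Add remaining minutes: 2460 + 22 = 2482

2482


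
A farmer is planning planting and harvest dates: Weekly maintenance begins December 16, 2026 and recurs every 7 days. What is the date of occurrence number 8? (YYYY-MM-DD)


First occurrence: 2026-12-16 (occurrence 1)
Each occurrence is 7 days after the previous.
Occurrence 8 is 7 weeks after the first.
7 weeks = 49 days
2026-12-16 + 49 days = 2027-02-03

2027-02-03


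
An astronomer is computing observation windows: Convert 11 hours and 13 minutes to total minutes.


Hours: 11
Minutes: 13
Convert hours to minutes: 11 x 60 = 660
Add remaining minutes: 660 + 13 = 673

673


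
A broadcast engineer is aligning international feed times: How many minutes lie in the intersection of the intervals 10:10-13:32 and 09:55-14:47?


Interval A: [610, 812] minutes from midnight
Interval B: [595, 887] minutes from midnight
Overlap start = max(610, 595) = 610
Overlap end = min(812, 887) = 812
Overlap = 812 - 610 = 202 minutes

202


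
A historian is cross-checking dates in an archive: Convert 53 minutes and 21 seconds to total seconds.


Minutes: 53
Extra seconds: 21
Seconds per minute: 60
Minutes to seconds: 53 x 60 = 3180
Total: 3180 + 21 = 3201

3201


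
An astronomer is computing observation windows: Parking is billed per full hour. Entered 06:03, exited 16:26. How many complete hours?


Start: 06:03
End: 16:26
Hour difference: 16 - 6 = 10 hours
Minute difference: 26 - 3 = 23 minutes
Total minutes: 623
Complete hours: 623 / 60 = 10 (remainder 23)

10


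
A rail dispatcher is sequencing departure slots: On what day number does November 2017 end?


Month: November
Year: 2017
November is a 30-day month
Total: 30 days

30


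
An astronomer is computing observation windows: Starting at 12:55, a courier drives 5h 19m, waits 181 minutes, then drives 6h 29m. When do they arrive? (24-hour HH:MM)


Depart: 12:55
Leg 1: +319 min -> 18:14
Layover: +181 min -> 21:15
Leg 2: +389 min -> 03:44
Total travel: 889 minutes = 14h 49m
Arrival: 03:44

03:44


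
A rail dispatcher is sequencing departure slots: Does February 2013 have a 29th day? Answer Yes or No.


Year: 2013
Divisible by 4? 2013 / 4 = 503.25 -> No
Not divisible by 4, so NOT a leap year

No


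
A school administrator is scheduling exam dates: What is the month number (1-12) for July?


Calendar month order:
6. June
7. July <--
8. August
July is month number 7

7


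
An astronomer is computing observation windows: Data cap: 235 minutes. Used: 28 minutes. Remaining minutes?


Total budget: 235 minutes
Time used: 28 minutes
Remaining: 235 - 28 = 207 minutes
Percent used: 11.9%
Percent remaining: 88.1%

207


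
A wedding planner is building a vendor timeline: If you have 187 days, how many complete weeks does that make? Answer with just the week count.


Total days: 187
Days per week: 7
Division: 187 / 7 = 26 remainder 5
Complete weeks: 26
Remaining days: 5

26


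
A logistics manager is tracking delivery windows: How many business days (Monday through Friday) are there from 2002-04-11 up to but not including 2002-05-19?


Start: 2002-04-11 (Thursday)
End (exclusive): 2002-05-19 (Sunday)
Total calendar days: 38
Full weeks: 38 // 7 = 5 -> 25 weekdays
Remaining 3 days starting on Thursday:
  Thu(w), Fri(w), Sat(-) -> 2 weekdays
Total business days: 25 + 2 = 27

27


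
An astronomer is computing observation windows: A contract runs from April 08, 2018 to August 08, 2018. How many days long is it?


Start date: 2018-04-08
End date: 2018-08-08
Apr 2018: +23 days
May 2018: +31 days
Jun 2018: +30 days
Jul 2018: +31 days
Aug 2018: +7 days
Total: 122 days

122


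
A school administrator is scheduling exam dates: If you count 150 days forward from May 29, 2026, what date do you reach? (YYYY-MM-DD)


Start: 2026-05-29
Adding 150 days
Days remaining in May: 2
After May: 148 days still to add
June 2026: 30 days, 118 remaining
July 2026: 31 days, 87 remaining
August 2026: 31 days, 56 remaining
September 2026: 30 days, 26 remaining
Result: 2026-10-26

2026-10-26


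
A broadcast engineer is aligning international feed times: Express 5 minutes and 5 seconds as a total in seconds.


Minutes: 5
Seconds: 5
Convert minutes to seconds: 5 x 60 = 300
Add remaining seconds: 300 + 5 = 305

305


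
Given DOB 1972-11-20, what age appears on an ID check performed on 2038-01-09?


Birth: 1972-11-20
Reference: 2038-01-09
Year difference: 2038 - 1972 = 66
Has birthday (11-20) occurred by 01-09? No
Birthday not yet reached this year -> subtract 1
Age in full years: 65

65


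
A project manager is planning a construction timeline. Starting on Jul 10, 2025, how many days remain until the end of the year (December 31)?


Start: July 10, 2025
End: December 31, 2025
Days left in July: 21
August: 31
September: 30
October: 31
November: 30
... plus remaining months
Sum of remaining months: 153
Total: 21 + 153 = 174

174


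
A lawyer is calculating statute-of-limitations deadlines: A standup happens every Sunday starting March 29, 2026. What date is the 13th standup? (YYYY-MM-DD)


First occurrence: 2026-03-29 (occurrence 1)
Each occurrence is 7 days after the previous.
Occurrence 13 is 12 weeks after the first.
12 weeks = 84 days
2026-03-29 + 84 days = 2026-06-21

2026-06-21


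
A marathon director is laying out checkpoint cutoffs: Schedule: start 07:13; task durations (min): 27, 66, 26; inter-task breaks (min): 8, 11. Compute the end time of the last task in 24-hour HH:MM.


Start: 07:13 = 433 min from midnight
  after task 1 (27 min): 07:40
  after break (8 min): 07:48
  after task 2 (66 min): 08:54
  after break (11 min): 09:05
  after task 3 (26 min): 09:31
Total elapsed: 138 minutes
End time: 09:31

09:31


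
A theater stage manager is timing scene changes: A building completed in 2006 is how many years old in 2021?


Birth year: 2006
Current year: 2021
Age = current year - birth year
Age = 2021 - 2006 = 15

15


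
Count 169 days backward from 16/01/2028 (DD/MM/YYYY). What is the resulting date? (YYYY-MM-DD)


Start: 2028-01-16
Subtracting 169 days
Days already passed in January: 16
After going back through January: 153 more days to subtract
December 2027: 31 days, 122 remaining
November 2027: 30 days, 92 remaining
October 2027: 31 days, 61 remaining
September 2027: 30 days, 31 remaining
Result: 2027-07-31

2027-07-31


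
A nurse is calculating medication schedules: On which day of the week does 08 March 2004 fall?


Date: 2004-03-08
January 1, 2004 is a Thursday
Day of year: 68
Offset from Jan 1: 67 days
67 mod 7 = 4
Result: Monday

Monday


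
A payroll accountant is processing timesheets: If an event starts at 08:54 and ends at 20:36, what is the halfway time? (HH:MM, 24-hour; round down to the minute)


Start time: 08:54 = 534 minutes from midnight
End time: 20:36 = 1236 minutes from midnight
Sum: 534 + 1236 = 1770
Midpoint: 1770 / 2 = 885 minutes
Convert: 885 / 60 = 14 hours, 45 minutes
Result: 14:45

14:45


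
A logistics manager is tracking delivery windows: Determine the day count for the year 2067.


Year: 2067
Check leap year rules:
Divisible by 4? No
2067 is not a leap year
Days: 365

365


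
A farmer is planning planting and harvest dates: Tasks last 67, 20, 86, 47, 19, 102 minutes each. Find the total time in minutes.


Durations: 67, 20, 86, 47, 19, 102
Running sum: 67
+ 20 = 87
+ 86 = 173
+ 47 = 220
+ 19 = 239
+ 102 = 341
Total duration: 341 minutes
That is 5 hours and 41 minutes

341


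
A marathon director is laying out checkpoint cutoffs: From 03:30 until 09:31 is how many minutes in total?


Start time: 03:30 = 210 minutes from midnight
End time: 09:31 = 571 minutes from midnight
Difference: 571 - 210 = 361 minutes
That is 6 hours and 1 minutes

361


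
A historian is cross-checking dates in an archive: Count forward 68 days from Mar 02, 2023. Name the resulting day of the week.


Start: 2023-03-02 (Thursday)
Step 1 - find target date: add 68 days
  2023-03-02 + 68 days = 2023-05-09
Step 2 - day of week:
  68 mod 7 = 5
  Thursday + 5 days -> Tuesday
Result: Tuesday (2023-05-09)

Tuesday


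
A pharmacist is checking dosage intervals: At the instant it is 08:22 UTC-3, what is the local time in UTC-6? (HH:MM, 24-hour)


Local time: 08:22 at UTC-3 (offset -3h)
Target zone: UTC-6 (offset -6h)
Difference: -6 - (-3) = -3 hours
Calculation: 8 + (-3) = 5
Result: 05:22

05:22


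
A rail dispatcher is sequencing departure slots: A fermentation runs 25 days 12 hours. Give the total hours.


Days: 25
Extra hours: 12
Hours per day: 24
Days to hours: 25 x 24 = 600
Total: 600 + 12 = 612

612


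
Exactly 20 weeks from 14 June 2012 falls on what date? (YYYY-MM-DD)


Start: 2012-06-14
Weeks to add: 20
Convert to days: 20 x 7 = 140 days
Add 140 days to 2012-06-14
Result: 2012-11-01

2012-11-01


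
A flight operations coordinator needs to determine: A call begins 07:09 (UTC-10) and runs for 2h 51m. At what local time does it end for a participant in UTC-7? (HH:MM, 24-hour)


Start: 07:09 in UTC-10
Step 1 - add duration:
  minutes: 9 + 51 = 60 (carry 1h)
  hours: 7 + 2 + 1 = 10
  end in UTC-10: 10:00
Step 2 - convert UTC-10 -> UTC-7:
  offset difference: -7 - (-10) = 3 hours
  10 + (3) = 13 -> mod 24 = 13
Result: 13:00 in UTC-7

13:00


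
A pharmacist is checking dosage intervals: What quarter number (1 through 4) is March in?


Month: March (month 3)
Q1: January-March (months 1-3)
Q2: April-June (months 4-6)
Q3: July-September (months 7-9)
Q4: October-December (months 10-12)
Month 3 falls in Q1

1


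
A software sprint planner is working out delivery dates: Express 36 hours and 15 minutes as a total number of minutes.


Hours: 36
Extra minutes: 15
Minutes per hour: 60
Hours to minutes: 36 x 60 = 2160
Total: 2160 + 15 = 2175

2175


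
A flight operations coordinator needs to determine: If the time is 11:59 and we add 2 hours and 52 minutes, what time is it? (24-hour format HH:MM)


Start time: 11:59
Adding: 2 hours 52 minutes
Minutes: 59 + 52 = 111
Minute overflow: 111 >= 60, so carry 1 hour, minutes = 51
Hours: 11 + 2 + 1 = 14
Result: 14:51

14:51


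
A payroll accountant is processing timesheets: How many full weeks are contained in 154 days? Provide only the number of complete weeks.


Total days: 154
Days per week: 7
Division: 154 / 7 = 22 remainder 0
Complete weeks: 22
Remaining days: 0

22


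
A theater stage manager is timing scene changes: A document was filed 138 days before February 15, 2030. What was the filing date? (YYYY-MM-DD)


Start: 2030-02-15
Subtracting 138 days
Days already passed in February: 15
After going back through February: 123 more days to subtract
January 2030: 31 days, 92 remaining
December 2029: 31 days, 61 remaining
November 2029: 30 days, 31 remaining
October 2029 has 31 days, need 31
Result: 2029-09-30

2029-09-30


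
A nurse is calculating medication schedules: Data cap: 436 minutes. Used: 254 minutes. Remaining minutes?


Total budget: 436 minutes
Time used: 254 minutes
Remaining: 436 - 254 = 182 minutes
Percent used: 58.3%
Percent remaining: 41.7%

182


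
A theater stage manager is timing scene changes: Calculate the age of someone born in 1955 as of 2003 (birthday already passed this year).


Birth year: 1955
Current year: 2003
Age = current year - birth year
Age = 2003 - 1955 = 48

48


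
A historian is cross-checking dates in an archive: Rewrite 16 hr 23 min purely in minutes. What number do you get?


Hours: 16
Extra minutes: 23
Minutes per hour: 60
Hours to minutes: 16 x 60 = 960
Total: 960 + 23 = 983

983


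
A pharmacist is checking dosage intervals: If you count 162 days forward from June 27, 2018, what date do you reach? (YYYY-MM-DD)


Start: 2018-06-27
Adding 162 days
Days remaining in June: 3
After June: 159 days still to add
July 2018: 31 days, 128 remaining
August 2018: 31 days, 97 remaining
September 2018: 30 days, 67 remaining
October 2018: 31 days, 36 remaining
Result: 2018-12-06

2018-12-06


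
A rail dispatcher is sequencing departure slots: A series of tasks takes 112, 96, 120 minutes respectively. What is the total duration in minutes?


Durations: 112, 96, 120
Running sum: 112
+ 96 = 208
+ 120 = 328
Total duration: 328 minutes
That is 5 hours and 28 minutes

328


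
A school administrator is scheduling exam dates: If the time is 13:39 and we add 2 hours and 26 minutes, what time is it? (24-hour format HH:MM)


Start time: 13:39
Adding: 2 hours 26 minutes
Minutes: 39 + 26 = 65
Minute overflow: 65 >= 60, so carry 1 hour, minutes = 5
Hours: 13 + 2 + 1 = 16
Result: 16:05

16:05


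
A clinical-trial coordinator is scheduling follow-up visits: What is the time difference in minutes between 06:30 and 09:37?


Start time: 06:30 = 390 minutes from midnight
End time: 09:37 = 577 minutes from midnight
Difference: 577 - 390 = 187 minutes
That is 3 hours and 7 minutes

187


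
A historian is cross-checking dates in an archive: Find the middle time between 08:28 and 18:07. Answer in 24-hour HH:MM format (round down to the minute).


Start time: 08:28 = 508 minutes from midnight
End time: 18:07 = 1087 minutes from midnight
Sum: 508 + 1087 = 1595
Midpoint: 1595 / 2 = 797 minutes
Convert: 797 / 60 = 13 hours, 17 minutes
Result: 13:17

13:17


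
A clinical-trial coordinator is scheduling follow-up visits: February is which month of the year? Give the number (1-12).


Calendar month order:
1. January
2. February <--
3. March
February is month number 2

2


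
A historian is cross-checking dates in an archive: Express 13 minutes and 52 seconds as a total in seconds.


Minutes: 13
Seconds: 52
Convert minutes to seconds: 13 x 60 = 780
Add remaining seconds: 780 + 52 = 832

832


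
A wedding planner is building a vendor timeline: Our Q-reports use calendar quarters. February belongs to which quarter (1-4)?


Month: February (month 2)
Q1: January-March (months 1-3)
Q2: April-June (months 4-6)
Q3: July-September (months 7-9)
Q4: October-December (months 10-12)
Month 2 falls in Q1

1


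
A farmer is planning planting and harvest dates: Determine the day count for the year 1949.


Year: 1949
Check leap year rules:
Divisible by 4? No
1949 is not a leap year
Days: 365

365


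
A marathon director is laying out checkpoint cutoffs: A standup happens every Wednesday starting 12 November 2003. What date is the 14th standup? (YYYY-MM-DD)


First occurrence: 2003-11-12 (occurrence 1)
Each occurrence is 7 days after the previous.
Occurrence 14 is 13 weeks after the first.
13 weeks = 91 days
2003-11-12 + 91 days = 2004-02-11

2004-02-11


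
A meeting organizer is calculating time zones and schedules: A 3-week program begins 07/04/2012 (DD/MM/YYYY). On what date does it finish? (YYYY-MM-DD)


Start: 2012-04-07
Weeks to add: 3
Convert to days: 3 x 7 = 21 days
Add 21 days to 2012-04-07
Result: 2012-04-28

2012-04-28


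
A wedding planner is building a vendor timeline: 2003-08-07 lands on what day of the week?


Date: 2003-08-07
January 1, 2003 is a Wednesday
Day of year: 219
Offset from Jan 1: 218 days
218 mod 7 = 1
Result: Thursday

Thursday


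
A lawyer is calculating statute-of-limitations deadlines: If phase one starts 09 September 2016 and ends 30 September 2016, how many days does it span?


Start date: 2016-09-09
End date: 2016-09-30
Sep 2016: +21 days
Total: 21 days

21


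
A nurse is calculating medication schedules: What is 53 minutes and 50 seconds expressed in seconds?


Minutes: 53
Extra seconds: 50
Seconds per minute: 60
Minutes to seconds: 53 x 60 = 3180
Total: 3180 + 50 = 3230

3230


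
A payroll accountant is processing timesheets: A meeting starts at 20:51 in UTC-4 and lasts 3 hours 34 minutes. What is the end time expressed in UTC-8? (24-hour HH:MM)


Start: 20:51 in UTC-4
Step 1 - add duration:
  minutes: 51 + 34 = 85 (carry 1h)
  hours: 20 + 3 + 1 = 24
  end in UTC-4: 00:25
Step 2 - convert UTC-4 -> UTC-8:
  offset difference: -8 - (-4) = -4 hours
  0 + (-4) = -4 -> mod 24 = 20
Result: 20:25 in UTC-8

20:25


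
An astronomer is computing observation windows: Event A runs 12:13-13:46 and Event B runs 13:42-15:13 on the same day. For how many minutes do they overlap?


Interval A: [733, 826] minutes from midnight
Interval B: [822, 913] minutes from midnight
Overlap start = max(733, 822) = 822
Overlap end = min(826, 913) = 826
Overlap = 826 - 822 = 4 minutes

4


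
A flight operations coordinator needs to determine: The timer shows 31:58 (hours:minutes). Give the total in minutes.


Hours: 31
Minutes: 58
Convert hours to minutes: 31 x 60 = 1860
Add remaining minutes: 1860 + 58 = 1918

1918


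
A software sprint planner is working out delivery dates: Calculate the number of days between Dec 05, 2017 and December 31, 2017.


Start: December 05, 2017
End: December 31, 2017
Days left in December: 26
Total: 26 days

26


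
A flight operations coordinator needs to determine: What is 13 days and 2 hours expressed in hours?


Days: 13
Extra hours: 2
Hours per day: 24
Days to hours: 13 x 24 = 312
Total: 312 + 2 = 314

314


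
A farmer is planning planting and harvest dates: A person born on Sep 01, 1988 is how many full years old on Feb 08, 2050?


Birth: 1988-09-01
Reference: 2050-02-08
Year difference: 2050 - 1988 = 62
Has birthday (09-01) occurred by 02-08? No
Birthday not yet reached this year -> subtract 1
Age in full years: 61

61


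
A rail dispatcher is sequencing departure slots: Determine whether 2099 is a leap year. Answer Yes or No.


Year: 2099
Divisible by 4? 2099 / 4 = 524.75 -> No
Not divisible by 4, so NOT a leap year

No


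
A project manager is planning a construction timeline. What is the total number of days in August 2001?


Month: August
Year: 2001
August is a 31-day month
Total: 31 days

31


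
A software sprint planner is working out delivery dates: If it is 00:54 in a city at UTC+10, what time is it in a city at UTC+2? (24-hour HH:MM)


Local time: 00:54 at UTC+10 (offset 10h)
Target zone: UTC+2 (offset 2h)
Difference: 2 - (10) = -8 hours
Calculation: 0 + (-8) = -8
Wraparound: (-8) mod 24 = 16
Result: 16:54

16:54


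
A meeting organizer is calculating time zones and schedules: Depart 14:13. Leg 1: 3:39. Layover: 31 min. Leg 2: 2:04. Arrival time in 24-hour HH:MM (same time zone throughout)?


Depart: 14:13
Leg 1: +219 min -> 17:52
Layover: +31 min -> 18:23
Leg 2: +124 min -> 20:27
Total travel: 374 minutes = 6h 14m
Arrival: 20:27

20:27


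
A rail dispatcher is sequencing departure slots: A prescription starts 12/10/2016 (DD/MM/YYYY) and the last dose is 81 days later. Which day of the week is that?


Start: 2016-10-12 (Wednesday)
Step 1 - find target date: add 81 days
  2016-10-12 + 81 days = 2017-01-01
Step 2 - day of week:
  81 mod 7 = 4
  Wednesday + 4 days -> Sunday
Result: Sunday (2017-01-01)

Sunday


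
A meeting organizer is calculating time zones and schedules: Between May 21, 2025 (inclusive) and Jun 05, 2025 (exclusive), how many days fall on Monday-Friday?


Start: 2025-05-21 (Wednesday)
End (exclusive): 2025-06-05 (Thursday)
Total calendar days: 15
Full weeks: 15 // 7 = 2 -> 10 weekdays
Remaining 1 days starting on Wednesday:
  Wed(w) -> 1 weekdays
Total business days: 10 + 1 = 11

11


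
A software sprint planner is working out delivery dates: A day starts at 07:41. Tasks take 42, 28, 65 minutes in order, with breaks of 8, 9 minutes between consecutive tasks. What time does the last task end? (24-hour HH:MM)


Start: 07:41 = 461 min from midnight
  after task 1 (42 min): 08:23
  after break (8 min): 08:31
  after task 2 (28 min): 08:59
  after break (9 min): 09:08
  after task 3 (65 min): 10:13
Total elapsed: 152 minutes
End time: 10:13

10:13


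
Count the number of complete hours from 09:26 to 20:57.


Start: 09:26
End: 20:57
Hour difference: 20 - 9 = 11 hours
Minute difference: 57 - 26 = 31 minutes
Total minutes: 691
Complete hours: 691 / 60 = 11 (remainder 31)

11


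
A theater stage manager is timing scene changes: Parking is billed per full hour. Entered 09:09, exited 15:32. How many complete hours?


Start: 09:09
End: 15:32
Hour difference: 15 - 9 = 6 hours
Minute difference: 32 - 9 = 23 minutes
Total minutes: 383
Complete hours: 383 / 60 = 6 (remainder 23)

6


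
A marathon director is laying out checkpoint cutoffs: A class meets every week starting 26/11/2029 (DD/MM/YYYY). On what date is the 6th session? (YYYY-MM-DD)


First occurrence: 2029-11-26 (occurrence 1)
Each occurrence is 7 days after the previous.
Occurrence 6 is 5 weeks after the first.
5 weeks = 35 days
2029-11-26 + 35 days = 2029-12-31

2029-12-31


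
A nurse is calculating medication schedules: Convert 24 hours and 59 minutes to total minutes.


Hours: 24
Extra minutes: 59
Minutes per hour: 60
Hours to minutes: 24 x 60 = 1440
Total: 1440 + 59 = 1499

1499


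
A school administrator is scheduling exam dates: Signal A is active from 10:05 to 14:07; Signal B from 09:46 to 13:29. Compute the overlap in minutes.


Interval A: [605, 847] minutes from midnight
Interval B: [586, 809] minutes from midnight
Overlap start = max(605, 586) = 605
Overlap end = min(847, 809) = 809
Overlap = 809 - 605 = 204 minutes

204


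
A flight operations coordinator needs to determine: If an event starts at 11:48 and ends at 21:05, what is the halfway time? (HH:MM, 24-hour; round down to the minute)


Start time: 11:48 = 708 minutes from midnight
End time: 21:05 = 1265 minutes from midnight
Sum: 708 + 1265 = 1973
Midpoint: 1973 / 2 = 986 minutes
Convert: 986 / 60 = 16 hours, 26 minutes
Result: 16:26

16:26


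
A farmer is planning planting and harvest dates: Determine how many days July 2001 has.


Month: July
Year: 2001
July is a 31-day month
Total: 31 days

31


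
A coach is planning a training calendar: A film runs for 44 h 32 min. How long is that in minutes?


Hours: 44
Minutes: 32
Convert hours to minutes: 44 x 60 = 2640
Add remaining minutes: 2640 + 32 = 2672

2672


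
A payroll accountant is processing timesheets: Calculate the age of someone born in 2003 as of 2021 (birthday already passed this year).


Birth year: 2003
Current year: 2021
Age = current year - birth year
Age = 2021 - 2003 = 18

18


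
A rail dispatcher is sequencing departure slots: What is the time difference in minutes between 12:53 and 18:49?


Start time: 12:53 = 773 minutes from midnight
End time: 18:49 = 1129 minutes from midnight
Difference: 1129 - 773 = 356 minutes
That is 5 hours and 56 minutes

356


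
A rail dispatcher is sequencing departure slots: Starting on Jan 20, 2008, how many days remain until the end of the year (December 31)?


Start: January 20, 2008
End: December 31, 2008
Days left in January: 11
February: 29
March: 31
April: 30
May: 31
... plus remaining months
Sum of remaining months: 335
Total: 11 + 335 = 346

346


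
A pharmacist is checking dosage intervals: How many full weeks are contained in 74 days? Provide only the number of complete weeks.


Total days: 74
Days per week: 7
Division: 74 / 7 = 10 remainder 4
Complete weeks: 10
Remaining days: 4

10


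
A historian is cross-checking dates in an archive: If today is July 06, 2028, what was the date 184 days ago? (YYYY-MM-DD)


Start: 2028-07-06
Subtracting 184 days
Days already passed in July: 6
After going back through July: 178 more days to subtract
June 2028: 30 days, 148 remaining
May 2028: 31 days, 117 remaining
April 2028: 30 days, 87 remaining
March 2028: 31 days, 56 remaining
Result: 2028-01-04

2028-01-04


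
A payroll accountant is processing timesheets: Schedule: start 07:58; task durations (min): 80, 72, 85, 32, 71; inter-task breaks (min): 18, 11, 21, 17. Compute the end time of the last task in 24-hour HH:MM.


Start: 07:58 = 478 min from midnight
  after task 1 (80 min): 09:18
  after break (18 min): 09:36
  after task 2 (72 min): 10:48
  after break (11 min): 10:59
  after task 3 (85 min): 12:24
  after break (21 min): 12:45
  after task 4 (32 min): 13:17
  after break (17 min): 13:34
  after task 5 (71 min): 14:45
Total elapsed: 407 minutes
End time: 14:45

14:45


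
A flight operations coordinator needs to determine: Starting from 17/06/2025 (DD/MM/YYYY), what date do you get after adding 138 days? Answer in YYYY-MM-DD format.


Start: 2025-06-17
Adding 138 days
Days remaining in June: 13
After June: 125 days still to add
July 2025: 31 days, 94 remaining
August 2025: 31 days, 63 remaining
September 2025: 30 days, 33 remaining
October 2025: 31 days, 2 remaining
Result: 2025-11-02

2025-11-02


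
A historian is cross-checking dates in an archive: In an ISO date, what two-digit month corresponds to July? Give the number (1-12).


Calendar month order:
6. June
7. July <--
8. August
July is month number 7

7


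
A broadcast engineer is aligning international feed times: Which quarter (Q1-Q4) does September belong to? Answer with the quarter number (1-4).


Month: September (month 9)
Q1: January-March (months 1-3)
Q2: April-June (months 4-6)
Q3: July-September (months 7-9)
Q4: October-December (months 10-12)
Month 9 falls in Q3

3


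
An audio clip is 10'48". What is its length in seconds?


Minutes: 10
Seconds: 48
Convert minutes to seconds: 10 x 60 = 600
Add remaining seconds: 600 + 48 = 648

648


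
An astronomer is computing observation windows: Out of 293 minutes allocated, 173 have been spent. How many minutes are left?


Total budget: 293 minutes
Time used: 173 minutes
Remaining: 293 - 173 = 120 minutes
Percent used: 59.0%
Percent remaining: 41.0%

120


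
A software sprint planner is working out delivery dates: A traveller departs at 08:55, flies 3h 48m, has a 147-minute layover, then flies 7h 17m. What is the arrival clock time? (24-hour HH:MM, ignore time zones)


Depart: 08:55
Leg 1: +228 min -> 12:43
Layover: +147 min -> 15:10
Leg 2: +437 min -> 22:27
Total travel: 812 minutes = 13h 32m
Arrival: 22:27

22:27


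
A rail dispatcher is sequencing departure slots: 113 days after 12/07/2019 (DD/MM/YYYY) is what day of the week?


Start: 2019-07-12 (Friday)
Step 1 - find target date: add 113 days
  2019-07-12 + 113 days = 2019-11-02
Step 2 - day of week:
  113 mod 7 = 1
  Friday + 1 days -> Saturday
Result: Saturday (2019-11-02)

Saturday


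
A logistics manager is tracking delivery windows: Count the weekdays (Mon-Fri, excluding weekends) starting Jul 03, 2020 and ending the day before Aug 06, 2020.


Start: 2020-07-03 (Friday)
End (exclusive): 2020-08-06 (Thursday)
Total calendar days: 34
Full weeks: 34 // 7 = 4 -> 20 weekdays
Remaining 6 days starting on Friday:
  Fri(w), Sat(-), Sun(-), Mon(w), Tue(w), Wed(w) -> 4 weekdays
Total business days: 20 + 4 = 24

24


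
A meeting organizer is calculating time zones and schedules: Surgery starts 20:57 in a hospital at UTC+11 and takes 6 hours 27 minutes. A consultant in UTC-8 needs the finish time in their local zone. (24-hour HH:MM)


Start: 20:57 in UTC+11
Step 1 - add duration:
  minutes: 57 + 27 = 84 (carry 1h)
  hours: 20 + 6 + 1 = 27
  end in UTC+11: 03:24
Step 2 - convert UTC+11 -> UTC-8:
  offset difference: -8 - (11) = -19 hours
  3 + (-19) = -16 -> mod 24 = 8
Result: 08:24 in UTC-8

08:24


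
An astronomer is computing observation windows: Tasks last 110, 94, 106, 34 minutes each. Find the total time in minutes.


Durations: 110, 94, 106, 34
Running sum: 110
+ 94 = 204
+ 106 = 310
+ 34 = 344
Total duration: 344 minutes
That is 5 hours and 44 minutes

344


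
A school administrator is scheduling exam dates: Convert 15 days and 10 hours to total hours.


Days: 15
Extra hours: 10
Hours per day: 24
Days to hours: 15 x 24 = 360
Total: 360 + 10 = 370

370


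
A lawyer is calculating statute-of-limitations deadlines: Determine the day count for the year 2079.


Year: 2079
Check leap year rules:
Divisible by 4? No
2079 is not a leap year
Days: 365

365


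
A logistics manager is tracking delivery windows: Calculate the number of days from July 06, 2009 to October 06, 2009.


Start date: 2009-07-06
End date: 2009-10-06
Jul 2009: +26 days
Aug 2009: +31 days
Sep 2009: +30 days
Oct 2009: +5 days
Total: 92 days

92


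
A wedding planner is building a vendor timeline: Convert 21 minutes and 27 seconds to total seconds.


Minutes: 21
Extra seconds: 27
Seconds per minute: 60
Minutes to seconds: 21 x 60 = 1260
Total: 1260 + 27 = 1287

1287


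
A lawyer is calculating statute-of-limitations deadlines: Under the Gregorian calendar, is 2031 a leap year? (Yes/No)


Year: 2031
Divisible by 4? 2031 / 4 = 507.75 -> No
Not divisible by 4, so NOT a leap year

No


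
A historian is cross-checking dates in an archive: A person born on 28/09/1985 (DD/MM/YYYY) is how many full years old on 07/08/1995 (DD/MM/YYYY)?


Birth: 1985-09-28
Reference: 1995-08-07
Year difference: 1995 - 1985 = 10
Has birthday (09-28) occurred by 08-07? No
Birthday not yet reached this year -> subtract 1
Age in full years: 9

9


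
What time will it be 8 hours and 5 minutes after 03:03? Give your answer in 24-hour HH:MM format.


Start time: 03:03
Adding: 8 hours 5 minutes
Minutes: 3 + 5 = 8
Hours: 3 + 8 + 0 = 11
Result: 11:08

11:08


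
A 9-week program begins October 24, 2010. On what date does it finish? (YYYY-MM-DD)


Start: 2010-10-24
Weeks to add: 9
Convert to days: 9 x 7 = 63 days
Add 63 days to 2010-10-24
Result: 2010-12-26

2010-12-26


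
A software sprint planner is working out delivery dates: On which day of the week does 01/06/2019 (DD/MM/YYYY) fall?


Date: 2019-06-01
January 1, 2019 is a Tuesday
Day of year: 152
Offset from Jan 1: 151 days
151 mod 7 = 4
Result: Saturday

Saturday


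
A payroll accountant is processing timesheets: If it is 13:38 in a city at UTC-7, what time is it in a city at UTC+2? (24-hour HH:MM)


Local time: 13:38 at UTC-7 (offset -7h)
Target zone: UTC+2 (offset 2h)
Difference: 2 - (-7) = 9 hours
Calculation: 13 + (9) = 22
Result: 22:38

22:38


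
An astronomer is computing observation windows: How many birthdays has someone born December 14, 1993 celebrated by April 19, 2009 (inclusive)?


Birth: 1993-12-14
Reference: 2009-04-19
Year difference: 2009 - 1993 = 16
Has birthday (12-14) occurred by 04-19? No
Birthday not yet reached this year -> subtract 1
Age in full years: 15

15


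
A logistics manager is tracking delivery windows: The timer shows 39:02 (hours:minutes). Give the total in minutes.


Hours: 39
Minutes: 2
Convert hours to minutes: 39 x 60 = 2340
Add remaining minutes: 2340 + 2 = 2342

2342


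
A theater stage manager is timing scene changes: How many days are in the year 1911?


Year: 1911
Check leap year rules:
Divisible by 4? No
1911 is not a leap year
Days: 365

365


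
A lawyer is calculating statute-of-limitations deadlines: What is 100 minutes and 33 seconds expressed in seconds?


Minutes: 100
Extra seconds: 33
Seconds per minute: 60
Minutes to seconds: 100 x 60 = 6000
Total: 6000 + 33 = 6033

6033


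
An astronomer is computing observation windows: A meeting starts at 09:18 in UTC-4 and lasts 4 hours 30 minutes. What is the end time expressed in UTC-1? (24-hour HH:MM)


Start: 09:18 in UTC-4
Step 1 - add duration:
  minutes: 18 + 30 = 48
  hours: 9 + 4 + 0 = 13
  end in UTC-4: 13:48
Step 2 - convert UTC-4 -> UTC-1:
  offset difference: -1 - (-4) = 3 hours
  13 + (3) = 16 -> mod 24 = 16
Result: 16:48 in UTC-1

16:48


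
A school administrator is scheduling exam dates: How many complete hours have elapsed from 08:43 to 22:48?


Start: 08:43
End: 22:48
Hour difference: 22 - 8 = 14 hours
Minute difference: 48 - 43 = 5 minutes
Total minutes: 845
Complete hours: 845 / 60 = 14 (remainder 5)

14


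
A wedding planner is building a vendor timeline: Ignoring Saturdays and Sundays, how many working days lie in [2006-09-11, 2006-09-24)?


Start: 2006-09-11 (Monday)
End (exclusive): 2006-09-24 (Sunday)
Total calendar days: 13
Full weeks: 13 // 7 = 1 -> 5 weekdays
Remaining 6 days starting on Monday:
  Mon(w), Tue(w), Wed(w), Thu(w), Fri(w), Sat(-) -> 5 weekdays
Total business days: 5 + 5 = 10

10


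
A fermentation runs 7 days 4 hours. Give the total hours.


Days: 7
Extra hours: 4
Hours per day: 24
Days to hours: 7 x 24 = 168
Total: 168 + 4 = 172

172
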